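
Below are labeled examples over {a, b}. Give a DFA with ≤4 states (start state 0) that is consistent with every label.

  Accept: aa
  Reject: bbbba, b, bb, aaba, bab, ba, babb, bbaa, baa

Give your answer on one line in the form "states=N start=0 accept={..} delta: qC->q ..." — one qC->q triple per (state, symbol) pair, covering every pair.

states=2 start=0 accept={0} delta: 0a->0 0b->1 1a->1 1b->1

Grow the machine one transition at a time. Run the examples from 0; the earliest place one falls off (shortest prefix, ties alphabetical) gets sent to the lowest-numbered state that keeps every Accept/Reject pair distinguishable — a pair clashes when both reach the same state with identical unread suffix — and to a fresh state only if none does.
a: 0a undefined. 0a->0: ok.
b: 0b undefined. 0b->0: no, aa/bbbba meet in 0. Open state 1: 0b->1.
ba: 1a undefined. 1a->0: no, aa/aaba meet in 0. 1a->1: ok.
bb: 1b undefined. 1b->0: no, aa/bbbba meet in 0. 1b->1: ok.
All examples now run through 2 states with every (state, symbol) defined. Accept strings end in {0}, Reject strings end in {1}; accept={0}.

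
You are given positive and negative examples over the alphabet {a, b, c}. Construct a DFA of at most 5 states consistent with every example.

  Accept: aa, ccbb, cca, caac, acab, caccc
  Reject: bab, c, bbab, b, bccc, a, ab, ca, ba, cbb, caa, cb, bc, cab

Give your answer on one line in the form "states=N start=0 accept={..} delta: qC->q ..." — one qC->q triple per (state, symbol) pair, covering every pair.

states=4 start=0 accept={3} delta: 0a->1 0b->0 0c->2 1a->3 1b->0 1c->1 2a->2 2b->0 2c->3 3a->3 3b->3 3c->2

State merging on the prefix tree: take the shortest (then alphabetical) example prefix whose next move is undefined and point that move at state 0, else 1, else 2, ...; a target is out if some Accept/Reject pair would then sit in one state with the same input left (inseparable). If every existing state is out, open a new one.
a: 0a undefined. 0a->0: no, aa/a meet in 0. Open state 1: 0a->1.
b: 0b undefined. 0b->0: ok.
c: 0c undefined. 0c->0: no, aa/caa meet in 1 with "a" left. 0c->1: no, aa/ca meet in 1 with "a" left. Open state 2: 0c->2.
aa: 1a undefined. 1a->0: no, aa/b meet in 0. 1a->1: no, aa/a meet in 1. 1a->2: no, aa/c meet in 2. Open state 3: 1a->3.
ab: 1b undefined. 1b->0: ok.
ac: 1c undefined. 1c->0: no, acab/bab meet in 0. 1c->1: ok.
ca: 2a undefined. 2a->0: no, caac/a meet in 1. 2a->1: no, aa/caa meet in 3. 2a->2: ok.
cb: 2b undefined. 2b->0: ok.
cc: 2c undefined. 2c->0: no, ccbb/bab meet in 0. 2c->1: no, ccbb/bab meet in 0. 2c->2: no, ccbb/bab meet in 0. 2c->3: ok.
cca: 3a undefined. 3a->0: no, cca/bab meet in 0. 3a->1: no, cca/a meet in 1. 3a->2: no, cca/c meet in 2. 3a->3: ok.
ccb: 3b undefined. 3b->0: no, ccbb/bab meet in 0. 3b->1: no, ccbb/bab meet in 0. 3b->2: no, ccbb/bab meet in 0. 3b->3: ok.
bccc: 3c undefined. 3c->0: no, caccc/c meet in 2. 3c->1: no, caccc/bccc meet in 1. 3c->2: ok.
All examples now run through 4 states with every (state, symbol) defined. Accept strings end in {3}, Reject strings end in {0,1,2}; accept={3}.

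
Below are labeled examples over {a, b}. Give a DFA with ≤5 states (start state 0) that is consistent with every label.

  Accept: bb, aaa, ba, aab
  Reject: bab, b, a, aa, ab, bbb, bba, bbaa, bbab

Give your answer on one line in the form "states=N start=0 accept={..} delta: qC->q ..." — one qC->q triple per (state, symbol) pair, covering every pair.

Fold the examples into a partial DFA from state 0: repeatedly fix the first undefined (state, symbol) met by the shortest-then-alphabetical prefix, trying targets in increasing order and rejecting any under which an Accept and a Reject string meet in one state with the same remainder; add a state when all current targets are rejected. Accepting states are where Accept strings end.
a: 0a undefined. 0a->0: no, aaa/a meet in 0. Open state 1: 0a->1.
b: 0b undefined. 0b->0: no, bb/b meet in 0. 0b->1: no, bb/ab meet in 1 with "b" left. Open state 2: 0b->2.
aa: 1a undefined. 1a->0: no, aaa/a meet in 1. 1a->1: no, aaa/a meet in 1. 1a->2: ok.
ab: 1b undefined. 1b->0: ok.
ba: 2a undefined. 2a->0: no, aaa/ab meet in 0. 2a->1: no, aaa/a meet in 1. 2a->2: no, bb/bab meet in 2 with "b" left. Open state 3: 2a->3.
bb: 2b undefined. 2b->0: no, bb/ab meet in 0. 2b->1: no, bb/a meet in 1. 2b->2: no, bb/b meet in 2. 2b->3: ok.
bab: 3b undefined. 3b->0: ok.
bba: 3a undefined. 3a->0: ok.
All examples now run through 4 states with every (state, symbol) defined. Accept strings end in {3}, Reject strings end in {0,1,2}; accept={3}.

states=4 start=0 accept={3} delta: 0a->1 0b->2 1a->2 1b->0 2a->3 2b->3 3a->0 3b->0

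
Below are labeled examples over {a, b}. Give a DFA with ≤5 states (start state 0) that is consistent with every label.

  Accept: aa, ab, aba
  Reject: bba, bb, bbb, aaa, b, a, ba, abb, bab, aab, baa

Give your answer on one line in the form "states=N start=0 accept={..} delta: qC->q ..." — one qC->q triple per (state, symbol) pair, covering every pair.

State merging on the prefix tree: take the shortest (then alphabetical) example prefix whose next move is undefined and point that move at state 0, else 1, else 2, ...; a target is out if some Accept/Reject pair would then sit in one state with the same input left (inseparable). If every existing state is out, open a new one.
a: 0a undefined. 0a->0: no, aa/aaa meet in 0. Open state 1: 0a->1.
b: 0b undefined. 0b->0: no, aa/baa meet in 1 with "a" left. 0b->1: no, aa/ba meet in 1 with "a" left. Open state 2: 0b->2.
aa: 1a undefined. 1a->0: ok.
ab: 1b undefined. 1b->0: no, aba/aaa meet in 1. 1b->1: no, ab/aaa meet in 1. 1b->2: no, ab/b meet in 2. Open state 3: 1b->3.
ba: 2a undefined. 2a->0: no, aa/ba meet in 0. 2a->1: no, aa/baa meet in 0. 2a->2: ok.
bb: 2b undefined. 2b->0: no, aa/bb meet in 0. 2b->1: no, aa/bba meet in 0. 2b->2: ok.
aba: 3a undefined. 3a->0: ok.
abb: 3b undefined. 3b->0: no, aa/abb meet in 0. 3b->1: ok.
All examples now run through 4 states with every (state, symbol) defined. Accept strings end in {0,3}, Reject strings end in {1,2}; accept={0,3}.

states=4 start=0 accept={0,3} delta: 0a->1 0b->2 1a->0 1b->3 2a->2 2b->2 3a->0 3b->1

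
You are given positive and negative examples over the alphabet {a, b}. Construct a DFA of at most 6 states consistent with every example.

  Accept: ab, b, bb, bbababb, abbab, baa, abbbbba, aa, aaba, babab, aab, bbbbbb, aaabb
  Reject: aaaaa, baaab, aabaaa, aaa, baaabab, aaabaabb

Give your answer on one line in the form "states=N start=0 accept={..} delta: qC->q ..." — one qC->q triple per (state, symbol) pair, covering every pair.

Grow the machine one transition at a time. Run the examples from 0; the earliest place one falls off (shortest prefix, ties alphabetical) gets sent to the lowest-numbered state that keeps every Accept/Reject pair distinguishable — a pair clashes when both reach the same state with identical unread suffix — and to a fresh state only if none does.
a: 0a undefined. 0a->0: no, aa/aaaaa meet in 0. Open state 1: 0a->1.
b: 0b undefined. 0b->0: ok.
aa: 1a undefined. 1a->0: no, ab/baaab meet in 1 with "b" left. 1a->1: no, ab/baaab meet in 1 with "b" left. Open state 2: 1a->2.
ab: 1b undefined. 1b->0: ok.
aaa: 2a undefined. 2a->0: no, ab/baaab meet in 0. 2a->1: no, ab/baaab meet in 0. 2a->2: no, baa/aaaaa meet in 2. Open state 3: 2a->3.
aab: 2b undefined. 2b->0: ok.
aaaa: 3a undefined. 3a->0: no, abbbbba/aaaaa meet in 1. 3a->1: no, baa/aaaaa meet in 2. 3a->2: ok.
aaab: 3b undefined. 3b->0: no, ab/baaab meet in 0. 3b->1: no, ab/baaabab meet in 0. 3b->2: no, ab/aaabaabb meet in 0. 3b->3: no, ab/baaabab meet in 0. Open state 4: 3b->4.
aaaba: 4a undefined. 4a->0: no, ab/baaabab meet in 0. 4a->1: no, ab/baaabab meet in 0. 4a->2: no, ab/baaabab meet in 0. 4a->3: no, ab/aaabaabb meet in 0. 4a->4: no, aaabb/baaabab meet in 4 with "b" left. Open state 5: 4a->5.
aaabb: 4b undefined. 4b->0: ok.
aaabaa: 5a undefined. 5a->0: no, ab/aaabaabb meet in 0. 5a->1: no, ab/aaabaabb meet in 0. 5a->2: no, ab/aaabaabb meet in 0. 5a->3: no, ab/aaabaabb meet in 0. 5a->4: no, ab/aaabaabb meet in 0. 5a->5: ok.
aaabaab: 5b undefined. 5b->0: no, ab/baaabab meet in 0. 5b->1: no, ab/aaabaabb meet in 0. 5b->2: no, ab/aaabaabb meet in 0. 5b->3: ok.
All examples now run through 6 states with every (state, symbol) defined. Accept strings end in {0,1,2}, Reject strings end in {3,4}; accept={0,1,2}.

states=6 start=0 accept={0,1,2} delta: 0a->1 0b->0 1a->2 1b->0 2a->3 2b->0 3a->2 3b->4 4a->5 4b->0 5a->5 5b->3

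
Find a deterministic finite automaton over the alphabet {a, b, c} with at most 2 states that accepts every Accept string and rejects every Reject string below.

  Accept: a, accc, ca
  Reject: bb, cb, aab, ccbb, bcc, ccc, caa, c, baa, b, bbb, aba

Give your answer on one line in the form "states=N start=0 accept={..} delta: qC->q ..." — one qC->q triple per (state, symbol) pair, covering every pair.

Fold the examples into a partial DFA from state 0: repeatedly fix the first undefined (state, symbol) met by the shortest-then-alphabetical prefix, trying targets in increasing order and rejecting any under which an Accept and a Reject string meet in one state with the same remainder; add a state when all current targets are rejected. Accepting states are where Accept strings end.
a: 0a undefined. 0a->0: no, accc/ccc meet in 0 with "ccc" left. Open state 1: 0a->1.
b: 0b undefined. 0b->0: ok.
c: 0c undefined. 0c->0: ok.
aa: 1a undefined. 1a->0: ok.
ab: 1b undefined. 1b->0: no, a/aba meet in 1. 1b->1: ok.
ac: 1c undefined. 1c->0: no, accc/bb meet in 0. 1c->1: ok.
All examples now run through 2 states with every (state, symbol) defined. Accept strings end in {1}, Reject strings end in {0}; accept={1}.

states=2 start=0 accept={1} delta: 0a->1 0b->0 0c->0 1a->0 1b->1 1c->1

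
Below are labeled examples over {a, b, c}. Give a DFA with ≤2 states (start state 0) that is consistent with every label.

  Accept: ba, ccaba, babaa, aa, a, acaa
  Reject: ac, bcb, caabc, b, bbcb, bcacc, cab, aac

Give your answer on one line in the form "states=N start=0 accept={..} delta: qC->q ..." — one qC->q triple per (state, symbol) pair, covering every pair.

states=2 start=0 accept={0} delta: 0a->0 0b->1 0c->1 1a->0 1b->1 1c->1

Grow the machine one transition at a time. Run the examples from 0; the earliest place one falls off (shortest prefix, ties alphabetical) gets sent to the lowest-numbered state that keeps every Accept/Reject pair distinguishable — a pair clashes when both reach the same state with identical unread suffix — and to a fresh state only if none does.
a: 0a undefined. 0a->0: ok.
b: 0b undefined. 0b->0: no, ba/b meet in 0. Open state 1: 0b->1.
c: 0c undefined. 0c->0: no, aa/ac meet in 0. 0c->1: ok.
ba: 1a undefined. 1a->0: ok.
bb: 1b undefined. 1b->0: no, ba/bbcb meet in 0. 1b->1: ok.
bc: 1c undefined. 1c->0: no, ba/caabc meet in 0. 1c->1: ok.
All examples now run through 2 states with every (state, symbol) defined. Accept strings end in {0}, Reject strings end in {1}; accept={0}.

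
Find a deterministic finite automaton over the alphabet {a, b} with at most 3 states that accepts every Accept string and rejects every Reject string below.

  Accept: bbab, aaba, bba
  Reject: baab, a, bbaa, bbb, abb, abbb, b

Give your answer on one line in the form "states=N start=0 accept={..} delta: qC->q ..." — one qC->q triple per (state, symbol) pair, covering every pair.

states=3 start=0 accept={2} delta: 0a->0 0b->1 1a->2 1b->1 2a->0 2b->2

State merging on the prefix tree: take the shortest (then alphabetical) example prefix whose next move is undefined and point that move at state 0, else 1, else 2, ...; a target is out if some Accept/Reject pair would then sit in one state with the same input left (inseparable). If every existing state is out, open a new one.
a: 0a undefined. 0a->0: ok.
b: 0b undefined. 0b->0: no, bbab/baab meet in 0. Open state 1: 0b->1.
ba: 1a undefined. 1a->0: no, aaba/a meet in 0. 1a->1: no, aaba/b meet in 1. Open state 2: 1a->2.
bb: 1b undefined. 1b->0: no, bbab/bbb meet in 1. 1b->1: ok.
baa: 2a undefined. 2a->0: ok.
bbab: 2b undefined. 2b->0: no, bbab/a meet in 0. 2b->1: no, bbab/baab meet in 1. 2b->2: ok.
All examples now run through 3 states with every (state, symbol) defined. Accept strings end in {2}, Reject strings end in {0,1}; accept={2}.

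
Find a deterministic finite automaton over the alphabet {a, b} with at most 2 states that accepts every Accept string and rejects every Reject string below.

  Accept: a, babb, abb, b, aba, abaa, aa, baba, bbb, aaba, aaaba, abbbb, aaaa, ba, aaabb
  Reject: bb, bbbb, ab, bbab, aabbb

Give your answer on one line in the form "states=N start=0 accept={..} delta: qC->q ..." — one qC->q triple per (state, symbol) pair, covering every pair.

Fold the examples into a partial DFA from state 0: repeatedly fix the first undefined (state, symbol) met by the shortest-then-alphabetical prefix, trying targets in increasing order and rejecting any under which an Accept and a Reject string meet in one state with the same remainder; add a state when all current targets are rejected. Accepting states are where Accept strings end.
a: 0a undefined. 0a->0: no, abb/bb meet in 0 with "bb" left. Open state 1: 0a->1.
b: 0b undefined. 0b->0: no, b/bb meet in 0. 0b->1: ok.
aa: 1a undefined. 1a->0: no, babb/bb meet in 1 with "b" left. 1a->1: ok.
ab: 1b undefined. 1b->0: ok.
All examples now run through 2 states with every (state, symbol) defined. Accept strings end in {1}, Reject strings end in {0}; accept={1}.

states=2 start=0 accept={1} delta: 0a->1 0b->1 1a->1 1b->0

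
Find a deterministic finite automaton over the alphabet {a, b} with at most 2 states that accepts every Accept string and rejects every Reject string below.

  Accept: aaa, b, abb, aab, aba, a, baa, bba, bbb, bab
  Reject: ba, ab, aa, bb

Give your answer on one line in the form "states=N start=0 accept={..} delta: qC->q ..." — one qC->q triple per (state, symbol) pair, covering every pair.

states=2 start=0 accept={1} delta: 0a->1 0b->1 1a->0 1b->0

Fold the examples into a partial DFA from state 0: repeatedly fix the first undefined (state, symbol) met by the shortest-then-alphabetical prefix, trying targets in increasing order and rejecting any under which an Accept and a Reject string meet in one state with the same remainder; add a state when all current targets are rejected. Accepting states are where Accept strings end.
a: 0a undefined. 0a->0: no, aaa/aa meet in 0. Open state 1: 0a->1.
b: 0b undefined. 0b->0: no, b/bb meet in 0. 0b->1: ok.
aa: 1a undefined. 1a->0: ok.
ab: 1b undefined. 1b->0: ok.
All examples now run through 2 states with every (state, symbol) defined. Accept strings end in {1}, Reject strings end in {0}; accept={1}.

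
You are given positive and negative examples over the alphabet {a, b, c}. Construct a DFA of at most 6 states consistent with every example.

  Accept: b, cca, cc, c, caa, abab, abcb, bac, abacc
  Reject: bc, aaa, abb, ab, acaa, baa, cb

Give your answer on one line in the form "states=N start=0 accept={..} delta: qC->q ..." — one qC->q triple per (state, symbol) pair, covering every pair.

Fold the examples into a partial DFA from state 0: repeatedly fix the first undefined (state, symbol) met by the shortest-then-alphabetical prefix, trying targets in increasing order and rejecting any under which an Accept and a Reject string meet in one state with the same remainder; add a state when all current targets are rejected. Accepting states are where Accept strings end.
a: 0a undefined. 0a->0: no, b/ab meet in 0 with "b" left. Open state 1: 0a->1.
b: 0b undefined. 0b->0: no, c/bc meet in 0 with "c" left. 0b->1: ok.
c: 0c undefined. 0c->0: no, b/cb meet in 1. 0c->1: no, cc/bc meet in 1 with "c" left. Open state 2: 0c->2.
aa: 1a undefined. 1a->0: no, b/aaa meet in 1. 1a->1: no, b/aaa meet in 1. 1a->2: ok.
ab: 1b undefined. 1b->0: no, b/abb meet in 1. 1b->1: no, b/abb meet in 1. 1b->2: no, c/ab meet in 2. Open state 3: 1b->3.
ac: 1c undefined. 1c->0: no, c/acaa meet in 2. 1c->1: no, b/bc meet in 1. 1c->2: no, c/bc meet in 2. 1c->3: ok.
ca: 2a undefined. 2a->0: ok.
cb: 2b undefined. 2b->0: ok.
cc: 2c undefined. 2c->0: no, cc/aaa meet in 0. 2c->1: ok.
aba: 3a undefined. 3a->0: no, b/acaa meet in 1. 3a->1: no, cca/acaa meet in 2. 3a->2: no, abab/aaa meet in 0. 3a->3: no, abab/abb meet in 3 with "b" left. Open state 4: 3a->4.
abb: 3b undefined. 3b->0: ok.
abc: 3c undefined. 3c->0: ok.
abab: 4b undefined. 4b->0: no, abab/aaa meet in 0. 4b->1: ok.
abac: 4c undefined. 4c->0: ok.
acaa: 4a undefined. 4a->0: ok.
All examples now run through 5 states with every (state, symbol) defined. Accept strings end in {1,2}, Reject strings end in {0,3}; accept={1,2}.

states=5 start=0 accept={1,2} delta: 0a->1 0b->1 0c->2 1a->2 1b->3 1c->3 2a->0 2b->0 2c->1 3a->4 3b->0 3c->0 4a->0 4b->1 4c->0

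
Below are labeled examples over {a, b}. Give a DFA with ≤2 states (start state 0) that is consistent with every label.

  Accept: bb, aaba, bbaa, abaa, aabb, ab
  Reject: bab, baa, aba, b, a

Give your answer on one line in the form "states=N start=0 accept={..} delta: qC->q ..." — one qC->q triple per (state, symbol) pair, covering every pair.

Fold the examples into a partial DFA from state 0: repeatedly fix the first undefined (state, symbol) met by the shortest-then-alphabetical prefix, trying targets in increasing order and rejecting any under which an Accept and a Reject string meet in one state with the same remainder; add a state when all current targets are rejected. Accepting states are where Accept strings end.
a: 0a undefined. 0a->0: no, aaba/aba meet in 0 with "ba" left. Open state 1: 0a->1.
b: 0b undefined. 0b->0: no, bb/b meet in 0. 0b->1: ok.
aa: 1a undefined. 1a->0: ok.
ab: 1b undefined. 1b->0: ok.
All examples now run through 2 states with every (state, symbol) defined. Accept strings end in {0}, Reject strings end in {1}; accept={0}.

states=2 start=0 accept={0} delta: 0a->1 0b->1 1a->0 1b->0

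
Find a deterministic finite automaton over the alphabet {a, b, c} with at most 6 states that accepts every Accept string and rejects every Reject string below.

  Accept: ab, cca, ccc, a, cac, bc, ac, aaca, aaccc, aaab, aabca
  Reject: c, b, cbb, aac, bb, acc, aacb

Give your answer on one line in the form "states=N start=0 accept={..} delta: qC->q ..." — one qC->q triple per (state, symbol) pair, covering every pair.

Grow the machine one transition at a time. Run the examples from 0; the earliest place one falls off (shortest prefix, ties alphabetical) gets sent to the lowest-numbered state that keeps every Accept/Reject pair distinguishable — a pair clashes when both reach the same state with identical unread suffix — and to a fresh state only if none does.
a: 0a undefined. 0a->0: no, ab/b meet in 0 with "b" left. Open state 1: 0a->1.
b: 0b undefined. 0b->0: no, bc/c meet in 0 with "c" left. 0b->1: no, ab/bb meet in 1 with "b" left. Open state 2: 0b->2.
c: 0c undefined. 0c->0: no, ccc/c meet in 0. 0c->1: no, ccc/acc meet in 1 with "cc" left. 0c->2: ok.
aa: 1a undefined. 1a->0: ok.
ab: 1b undefined. 1b->0: ok.
ac: 1c undefined. 1c->0: ok.
bb: 2b undefined. 2b->0: no, ab/bb meet in 0. 2b->1: no, ab/cbb meet in 0. 2b->2: ok.
bc: 2c undefined. 2c->0: no, ccc/c meet in 2. 2c->1: ok.
ca: 2a undefined. 2a->0: no, cac/c meet in 2. 2a->1: ok.
All examples now run through 3 states with every (state, symbol) defined. Accept strings end in {0,1}, Reject strings end in {2}; accept={0,1}.

states=3 start=0 accept={0,1} delta: 0a->1 0b->2 0c->2 1a->0 1b->0 1c->0 2a->1 2b->2 2c->1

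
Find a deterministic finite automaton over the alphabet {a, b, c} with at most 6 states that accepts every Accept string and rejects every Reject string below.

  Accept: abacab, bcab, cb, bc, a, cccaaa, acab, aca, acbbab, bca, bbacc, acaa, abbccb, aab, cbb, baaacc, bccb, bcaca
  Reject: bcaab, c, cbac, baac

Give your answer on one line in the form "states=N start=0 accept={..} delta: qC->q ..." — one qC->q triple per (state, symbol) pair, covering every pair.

Fold the examples into a partial DFA from state 0: repeatedly fix the first undefined (state, symbol) met by the shortest-then-alphabetical prefix, trying targets in increasing order and rejecting any under which an Accept and a Reject string meet in one state with the same remainder; add a state when all current targets are rejected. Accepting states are where Accept strings end.
a: 0a undefined. 0a->0: ok.
b: 0b undefined. 0b->0: no, bc/c meet in 0 with "c" left. Open state 1: 0b->1.
c: 0c undefined. 0c->0: no, a/c meet in 0. 0c->1: no, aab/c meet in 1. Open state 2: 0c->2.
ba: 1a undefined. 1a->0: ok.
bb: 1b undefined. 1b->0: ok.
bc: 1c undefined. 1c->0: no, bcab/bcaab meet in 1. 1c->1: no, bcab/bcaab meet in 1. 1c->2: no, bc/c meet in 2. Open state 3: 1c->3.
cb: 2b undefined. 2b->0: ok.
cc: 2c undefined. 2c->0: ok.
aca: 2a undefined. 2a->0: ok.
bca: 3a undefined. 3a->0: no, abacab/bcaab meet in 1. 3a->1: no, abacab/bcaab meet in 1. 3a->2: no, abacab/bcaab meet in 1. 3a->3: no, bcab/bcaab meet in 3 with "b" left. Open state 4: 3a->4.
bcc: 3c undefined. 3c->0: ok.
bcaa: 4a undefined. 4a->0: no, abacab/bcaab meet in 1. 4a->1: no, cb/bcaab meet in 0. 4a->2: no, cb/bcaab meet in 0. 4a->3: ok.
bcab: 4b undefined. 4b->0: ok.
bcac: 4c undefined. 4c->0: ok.
bcaab: 3b undefined. 3b->0: no, bcab/bcaab meet in 0. 3b->1: no, abacab/bcaab meet in 1. 3b->2: ok.
All examples now run through 5 states with every (state, symbol) defined. Accept strings end in {0,1,3,4}, Reject strings end in {2}; accept={0,1,3,4}.

states=5 start=0 accept={0,1,3,4} delta: 0a->0 0b->1 0c->2 1a->0 1b->0 1c->3 2a->0 2b->0 2c->0 3a->4 3b->2 3c->0 4a->3 4b->0 4c->0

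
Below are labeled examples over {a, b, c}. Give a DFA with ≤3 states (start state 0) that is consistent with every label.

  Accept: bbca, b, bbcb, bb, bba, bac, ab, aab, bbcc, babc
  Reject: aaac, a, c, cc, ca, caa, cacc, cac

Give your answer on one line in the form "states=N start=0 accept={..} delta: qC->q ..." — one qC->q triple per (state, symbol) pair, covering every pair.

states=2 start=0 accept={1} delta: 0a->0 0b->1 0c->0 1a->1 1b->1 1c->1

Grow the machine one transition at a time. Run the examples from 0; the earliest place one falls off (shortest prefix, ties alphabetical) gets sent to the lowest-numbered state that keeps every Accept/Reject pair distinguishable — a pair clashes when both reach the same state with identical unread suffix — and to a fresh state only if none does.
a: 0a undefined. 0a->0: ok.
b: 0b undefined. 0b->0: no, bbca/ca meet in 0 with "ca" left. Open state 1: 0b->1.
c: 0c undefined. 0c->0: ok.
ba: 1a undefined. 1a->0: no, bac/aaac meet in 0. 1a->1: ok.
bb: 1b undefined. 1b->0: no, bbca/aaac meet in 0. 1b->1: ok.
bac: 1c undefined. 1c->0: no, bbca/aaac meet in 0. 1c->1: ok.
All examples now run through 2 states with every (state, symbol) defined. Accept strings end in {1}, Reject strings end in {0}; accept={1}.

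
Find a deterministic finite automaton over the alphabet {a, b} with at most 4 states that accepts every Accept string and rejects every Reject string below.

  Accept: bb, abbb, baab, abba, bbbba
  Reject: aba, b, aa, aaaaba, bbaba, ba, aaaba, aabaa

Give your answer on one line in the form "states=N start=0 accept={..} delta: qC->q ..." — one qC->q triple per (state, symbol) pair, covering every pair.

Grow the machine one transition at a time. Run the examples from 0; the earliest place one falls off (shortest prefix, ties alphabetical) gets sent to the lowest-numbered state that keeps every Accept/Reject pair distinguishable — a pair clashes when both reach the same state with identical unread suffix — and to a fresh state only if none does.
a: 0a undefined. 0a->0: ok.
b: 0b undefined. 0b->0: no, bb/aba meet in 0. Open state 1: 0b->1.
ba: 1a undefined. 1a->0: no, baab/b meet in 1. 1a->1: ok.
bb: 1b undefined. 1b->0: no, bb/aa meet in 0. 1b->1: no, bb/aba meet in 1. Open state 2: 1b->2.
bba: 2a undefined. 2a->0: no, abba/aa meet in 0. 2a->1: no, abba/aba meet in 1. 2a->2: ok.
bbb: 2b undefined. 2b->0: no, abbb/aa meet in 0. 2b->1: no, abbb/aba meet in 1. 2b->2: no, bb/bbaba meet in 2. Open state 3: 2b->3.
bbbb: 3b undefined. 3b->0: no, bbbba/aa meet in 0. 3b->1: no, bbbba/aba meet in 1. 3b->2: ok.
bbaba: 3a undefined. 3a->0: ok.
All examples now run through 4 states with every (state, symbol) defined. Accept strings end in {2,3}, Reject strings end in {0,1}; accept={2,3}.

states=4 start=0 accept={2,3} delta: 0a->0 0b->1 1a->1 1b->2 2a->2 2b->3 3a->0 3b->2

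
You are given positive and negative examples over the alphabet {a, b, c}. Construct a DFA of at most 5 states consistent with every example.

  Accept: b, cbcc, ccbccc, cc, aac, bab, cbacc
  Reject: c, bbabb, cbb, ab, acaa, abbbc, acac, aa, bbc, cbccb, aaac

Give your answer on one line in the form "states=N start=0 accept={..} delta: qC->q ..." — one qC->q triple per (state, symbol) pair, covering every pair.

State merging on the prefix tree: take the shortest (then alphabetical) example prefix whose next move is undefined and point that move at state 0, else 1, else 2, ...; a target is out if some Accept/Reject pair would then sit in one state with the same input left (inseparable). If every existing state is out, open a new one.
a: 0a undefined. 0a->0: no, b/ab meet in 0 with "b" left. Open state 1: 0a->1.
b: 0b undefined. 0b->0: no, bab/ab meet in 1 with "b" left. 0b->1: ok.
c: 0c undefined. 0c->0: no, cc/c meet in 0. 0c->1: no, b/c meet in 1. Open state 2: 0c->2.
aa: 1a undefined. 1a->0: no, aac/c meet in 2. 1a->1: no, b/aa meet in 1. 1a->2: ok.
ab: 1b undefined. 1b->0: no, b/bbabb meet in 1. 1b->1: no, b/ab meet in 1. 1b->2: no, cc/bbc meet in 2 with "c" left. Open state 3: 1b->3.
ac: 1c undefined. 1c->0: ok.
cb: 2b undefined. 2b->0: no, b/cbb meet in 1. 2b->1: no, b/cbccb meet in 1. 2b->2: no, bab/c meet in 2. 2b->3: no, bab/ab meet in 3. Open state 4: 2b->4.
cc: 2c undefined. 2c->0: no, ccbccc/acac meet in 0. 2c->1: ok.
aaa: 2a undefined. 2a->0: ok.
abb: 3b undefined. 3b->0: ok.
bba: 3a undefined. 3a->0: ok.
bbc: 3c undefined. 3c->0: ok.
cba: 4a undefined. 4a->0: ok.
cbb: 4b undefined. 4b->0: ok.
cbc: 4c undefined. 4c->0: no, cbcc/c meet in 2. 4c->1: no, b/cbccb meet in 1. 4c->2: ok.
All examples now run through 5 states with every (state, symbol) defined. Accept strings end in {1,4}, Reject strings end in {0,2,3}; accept={1,4}.

states=5 start=0 accept={1,4} delta: 0a->1 0b->1 0c->2 1a->2 1b->3 1c->0 2a->0 2b->4 2c->1 3a->0 3b->0 3c->0 4a->0 4b->0 4c->2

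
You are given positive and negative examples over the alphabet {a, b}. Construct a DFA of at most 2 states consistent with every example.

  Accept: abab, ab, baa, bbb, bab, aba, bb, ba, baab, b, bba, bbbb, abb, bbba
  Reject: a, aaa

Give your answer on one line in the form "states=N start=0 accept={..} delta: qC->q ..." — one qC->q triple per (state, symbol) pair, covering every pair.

states=2 start=0 accept={1} delta: 0a->0 0b->1 1a->1 1b->1

Grow the machine one transition at a time. Run the examples from 0; the earliest place one falls off (shortest prefix, ties alphabetical) gets sent to the lowest-numbered state that keeps every Accept/Reject pair distinguishable — a pair clashes when both reach the same state with identical unread suffix — and to a fresh state only if none does.
a: 0a undefined. 0a->0: ok.
b: 0b undefined. 0b->0: no, abab/a meet in 0. Open state 1: 0b->1.
ba: 1a undefined. 1a->0: no, baa/a meet in 0. 1a->1: ok.
bb: 1b undefined. 1b->0: no, abab/a meet in 0. 1b->1: ok.
All examples now run through 2 states with every (state, symbol) defined. Accept strings end in {1}, Reject strings end in {0}; accept={1}.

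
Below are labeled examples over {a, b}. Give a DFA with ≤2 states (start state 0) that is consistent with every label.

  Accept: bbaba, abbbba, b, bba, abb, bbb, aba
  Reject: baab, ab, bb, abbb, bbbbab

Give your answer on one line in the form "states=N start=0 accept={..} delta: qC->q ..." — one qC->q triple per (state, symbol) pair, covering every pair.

Fold the examples into a partial DFA from state 0: repeatedly fix the first undefined (state, symbol) met by the shortest-then-alphabetical prefix, trying targets in increasing order and rejecting any under which an Accept and a Reject string meet in one state with the same remainder; add a state when all current targets are rejected. Accepting states are where Accept strings end.
a: 0a undefined. 0a->0: no, b/ab meet in 0 with "b" left. Open state 1: 0a->1.
b: 0b undefined. 0b->0: no, b/bb meet in 0. 0b->1: ok.
ab: 1b undefined. 1b->0: ok.
ba: 1a undefined. 1a->0: no, abbbba/baab meet in 0. 1a->1: ok.
All examples now run through 2 states with every (state, symbol) defined. Accept strings end in {1}, Reject strings end in {0}; accept={1}.

states=2 start=0 accept={1} delta: 0a->1 0b->1 1a->1 1b->0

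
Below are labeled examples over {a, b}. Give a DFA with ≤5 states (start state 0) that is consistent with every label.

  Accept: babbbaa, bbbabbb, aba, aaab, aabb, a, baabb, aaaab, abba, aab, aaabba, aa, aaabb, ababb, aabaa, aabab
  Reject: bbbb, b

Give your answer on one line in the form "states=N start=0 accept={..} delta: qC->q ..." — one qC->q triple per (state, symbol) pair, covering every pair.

states=2 start=0 accept={1} delta: 0a->1 0b->0 1a->1 1b->1

Fold the examples into a partial DFA from state 0: repeatedly fix the first undefined (state, symbol) met by the shortest-then-alphabetical prefix, trying targets in increasing order and rejecting any under which an Accept and a Reject string meet in one state with the same remainder; add a state when all current targets are rejected. Accepting states are where Accept strings end.
a: 0a undefined. 0a->0: no, aaab/b meet in 0 with "b" left. Open state 1: 0a->1.
b: 0b undefined. 0b->0: ok.
aa: 1a undefined. 1a->0: no, aabb/bbbb meet in 0. 1a->1: ok.
ab: 1b undefined. 1b->0: no, bbbabbb/bbbb meet in 0. 1b->1: ok.
All examples now run through 2 states with every (state, symbol) defined. Accept strings end in {1}, Reject strings end in {0}; accept={1}.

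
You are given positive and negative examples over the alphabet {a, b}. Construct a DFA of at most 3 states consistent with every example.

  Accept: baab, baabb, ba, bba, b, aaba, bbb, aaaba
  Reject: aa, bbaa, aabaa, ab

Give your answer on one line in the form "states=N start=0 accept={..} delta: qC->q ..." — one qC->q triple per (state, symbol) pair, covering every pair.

Grow the machine one transition at a time. Run the examples from 0; the earliest place one falls off (shortest prefix, ties alphabetical) gets sent to the lowest-numbered state that keeps every Accept/Reject pair distinguishable — a pair clashes when both reach the same state with identical unread suffix — and to a fresh state only if none does.
a: 0a undefined. 0a->0: no, b/ab meet in 0 with "b" left. Open state 1: 0a->1.
b: 0b undefined. 0b->0: ok.
aa: 1a undefined. 1a->0: no, baab/aa meet in 0. 1a->1: no, baab/ab meet in 1 with "b" left. Open state 2: 1a->2.
ab: 1b undefined. 1b->0: no, b/ab meet in 0. 1b->1: no, ba/ab meet in 1. 1b->2: ok.
aaa: 2a undefined. 2a->0: ok.
aab: 2b undefined. 2b->0: ok.
All examples now run through 3 states with every (state, symbol) defined. Accept strings end in {0,1}, Reject strings end in {2}; accept={0,1}.

states=3 start=0 accept={0,1} delta: 0a->1 0b->0 1a->2 1b->2 2a->0 2b->0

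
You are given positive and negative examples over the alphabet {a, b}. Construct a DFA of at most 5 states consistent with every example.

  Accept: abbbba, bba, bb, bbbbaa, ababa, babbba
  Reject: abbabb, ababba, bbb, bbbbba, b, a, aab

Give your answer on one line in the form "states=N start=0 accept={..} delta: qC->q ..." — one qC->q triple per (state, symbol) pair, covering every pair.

Fold the examples into a partial DFA from state 0: repeatedly fix the first undefined (state, symbol) met by the shortest-then-alphabetical prefix, trying targets in increasing order and rejecting any under which an Accept and a Reject string meet in one state with the same remainder; add a state when all current targets are rejected. Accepting states are where Accept strings end.
a: 0a undefined. 0a->0: ok.
b: 0b undefined. 0b->0: no, abbbba/abbabb meet in 0. Open state 1: 0b->1.
ba: 1a undefined. 1a->0: no, bba/ababba meet in 1 with "ba" left. 1a->1: ok.
bb: 1b undefined. 1b->0: no, abbbba/abbabb meet in 0. 1b->1: no, abbbba/abbabb meet in 1. Open state 2: 1b->2.
bba: 2a undefined. 2a->0: no, bba/a meet in 0. 2a->1: no, bba/b meet in 1. 2a->2: ok.
bbb: 2b undefined. 2b->0: no, abbbba/abbabb meet in 1. 2b->1: no, abbbba/abbabb meet in 2. 2b->2: no, abbbba/abbabb meet in 2. Open state 3: 2b->3.
bbbb: 3b undefined. 3b->0: no, abbbba/abbabb meet in 0. 3b->1: no, abbbba/abbabb meet in 1. 3b->2: no, abbbba/abbabb meet in 2. 3b->3: no, abbbba/ababba meet in 3 with "a" left. Open state 4: 3b->4.
bbbba: 4a undefined. 4a->0: no, abbbba/a meet in 0. 4a->1: no, abbbba/b meet in 1. 4a->2: ok.
bbbbb: 4b undefined. 4b->0: ok.
ababba: 3a undefined. 3a->0: ok.
All examples now run through 5 states with every (state, symbol) defined. Accept strings end in {2}, Reject strings end in {0,1,3,4}; accept={2}.

states=5 start=0 accept={2} delta: 0a->0 0b->1 1a->1 1b->2 2a->2 2b->3 3a->0 3b->4 4a->2 4b->0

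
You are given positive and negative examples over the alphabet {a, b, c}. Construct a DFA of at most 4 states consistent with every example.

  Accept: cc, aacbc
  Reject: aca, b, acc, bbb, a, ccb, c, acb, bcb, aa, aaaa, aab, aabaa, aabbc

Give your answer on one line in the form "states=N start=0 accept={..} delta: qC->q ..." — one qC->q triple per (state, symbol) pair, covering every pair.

states=3 start=0 accept={2} delta: 0a->1 0b->0 0c->1 1a->0 1b->1 1c->2 2a->0 2b->0 2c->0

Fold the examples into a partial DFA from state 0: repeatedly fix the first undefined (state, symbol) met by the shortest-then-alphabetical prefix, trying targets in increasing order and rejecting any under which an Accept and a Reject string meet in one state with the same remainder; add a state when all current targets are rejected. Accepting states are where Accept strings end.
a: 0a undefined. 0a->0: no, cc/acc meet in 0 with "cc" left. Open state 1: 0a->1.
b: 0b undefined. 0b->0: ok.
c: 0c undefined. 0c->0: no, cc/b meet in 0. 0c->1: ok.
aa: 1a undefined. 1a->0: ok.
ac: 1c undefined. 1c->0: no, cc/b meet in 0. 1c->1: no, cc/acc meet in 1. Open state 2: 1c->2.
aca: 2a undefined. 2a->0: ok.
acb: 2b undefined. 2b->0: ok.
acc: 2c undefined. 2c->0: ok.
bcb: 1b undefined. 1b->0: no, aacbc/a meet in 1. 1b->1: ok.
All examples now run through 3 states with every (state, symbol) defined. Accept strings end in {2}, Reject strings end in {0,1}; accept={2}.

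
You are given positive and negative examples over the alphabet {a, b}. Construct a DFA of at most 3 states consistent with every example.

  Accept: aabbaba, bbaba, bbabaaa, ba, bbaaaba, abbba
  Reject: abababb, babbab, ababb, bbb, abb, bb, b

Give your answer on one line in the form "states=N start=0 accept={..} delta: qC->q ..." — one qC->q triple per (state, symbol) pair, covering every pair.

Grow the machine one transition at a time. Run the examples from 0; the earliest place one falls off (shortest prefix, ties alphabetical) gets sent to the lowest-numbered state that keeps every Accept/Reject pair distinguishable — a pair clashes when both reach the same state with identical unread suffix — and to a fresh state only if none does.
a: 0a undefined. 0a->0: ok.
b: 0b undefined. 0b->0: no, aabbaba/abababb meet in 0. Open state 1: 0b->1.
ba: 1a undefined. 1a->0: ok.
bb: 1b undefined. 1b->0: no, aabbaba/abababb meet in 0. 1b->1: ok.
All examples now run through 2 states with every (state, symbol) defined. Accept strings end in {0}, Reject strings end in {1}; accept={0}.

states=2 start=0 accept={0} delta: 0a->0 0b->1 1a->0 1b->1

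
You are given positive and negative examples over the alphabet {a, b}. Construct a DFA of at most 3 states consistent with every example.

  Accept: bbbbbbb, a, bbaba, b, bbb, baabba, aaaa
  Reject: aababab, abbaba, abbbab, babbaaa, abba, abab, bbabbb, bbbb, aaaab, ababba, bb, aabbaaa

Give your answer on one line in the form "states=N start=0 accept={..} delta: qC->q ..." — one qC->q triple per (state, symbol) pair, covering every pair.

states=3 start=0 accept={1} delta: 0a->1 0b->1 1a->2 1b->0 2a->0 2b->2

State merging on the prefix tree: take the shortest (then alphabetical) example prefix whose next move is undefined and point that move at state 0, else 1, else 2, ...; a target is out if some Accept/Reject pair would then sit in one state with the same input left (inseparable). If every existing state is out, open a new one.
a: 0a undefined. 0a->0: no, bbaba/abbaba meet in 0 with "bbaba" left. Open state 1: 0a->1.
b: 0b undefined. 0b->0: no, bbbbbbb/bbbb meet in 0. 0b->1: ok.
aa: 1a undefined. 1a->0: no, a/aababab meet in 1. 1a->1: no, baabba/abba meet in 1 with "bba" left. Open state 2: 1a->2.
ab: 1b undefined. 1b->0: ok.
aaa: 2a undefined. 2a->0: ok.
aab: 2b undefined. 2b->0: no, bbbbbbb/abbaba meet in 1. 2b->1: no, bbbbbbb/aababab meet in 1. 2b->2: ok.
All examples now run through 3 states with every (state, symbol) defined. Accept strings end in {1}, Reject strings end in {0,2}; accept={1}.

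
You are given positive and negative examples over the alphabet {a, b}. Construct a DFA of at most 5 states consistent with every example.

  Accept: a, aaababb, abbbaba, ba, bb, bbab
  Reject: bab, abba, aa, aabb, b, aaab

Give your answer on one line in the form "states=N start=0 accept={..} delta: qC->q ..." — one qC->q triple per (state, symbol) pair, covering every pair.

states=3 start=0 accept={0,1} delta: 0a->1 0b->2 1a->2 1b->1 2a->0 2b->0

Fold the examples into a partial DFA from state 0: repeatedly fix the first undefined (state, symbol) met by the shortest-then-alphabetical prefix, trying targets in increasing order and rejecting any under which an Accept and a Reject string meet in one state with the same remainder; add a state when all current targets are rejected. Accepting states are where Accept strings end.
a: 0a undefined. 0a->0: no, a/aa meet in 0. Open state 1: 0a->1.
b: 0b undefined. 0b->0: no, bb/b meet in 0. 0b->1: no, a/b meet in 1. Open state 2: 0b->2.
aa: 1a undefined. 1a->0: no, bb/aabb meet in 2 with "b" left. 1a->1: no, a/aa meet in 1. 1a->2: ok.
ab: 1b undefined. 1b->0: no, ba/abba meet in 2 with "a" left. 1b->1: ok.
ba: 2a undefined. 2a->0: ok.
bb: 2b undefined. 2b->0: ok.
All examples now run through 3 states with every (state, symbol) defined. Accept strings end in {0,1}, Reject strings end in {2}; accept={0,1}.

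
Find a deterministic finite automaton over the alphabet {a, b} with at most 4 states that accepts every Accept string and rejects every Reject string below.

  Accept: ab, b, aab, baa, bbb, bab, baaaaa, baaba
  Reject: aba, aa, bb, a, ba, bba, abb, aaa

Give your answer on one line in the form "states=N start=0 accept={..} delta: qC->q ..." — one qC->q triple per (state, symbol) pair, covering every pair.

State merging on the prefix tree: take the shortest (then alphabetical) example prefix whose next move is undefined and point that move at state 0, else 1, else 2, ...; a target is out if some Accept/Reject pair would then sit in one state with the same input left (inseparable). If every existing state is out, open a new one.
a: 0a undefined. 0a->0: ok.
b: 0b undefined. 0b->0: no, ab/aba meet in 0. Open state 1: 0b->1.
ba: 1a undefined. 1a->0: no, baa/aba meet in 0. 1a->1: no, ab/aba meet in 1. Open state 2: 1a->2.
bb: 1b undefined. 1b->0: ok.
baa: 2a undefined. 2a->0: no, baa/aa meet in 0. 2a->1: no, baaaaa/aba meet in 2. 2a->2: no, baa/aba meet in 2. Open state 3: 2a->3.
bab: 2b undefined. 2b->0: no, bab/aa meet in 0. 2b->1: ok.
baaa: 3a undefined. 3a->0: no, baaaaa/aa meet in 0. 3a->1: ok.
baab: 3b undefined. 3b->0: no, baaba/aa meet in 0. 3b->1: no, baaba/aba meet in 2. 3b->2: ok.
All examples now run through 4 states with every (state, symbol) defined. Accept strings end in {1,3}, Reject strings end in {0,2}; accept={1,3}.

states=4 start=0 accept={1,3} delta: 0a->0 0b->1 1a->2 1b->0 2a->3 2b->1 3a->1 3b->2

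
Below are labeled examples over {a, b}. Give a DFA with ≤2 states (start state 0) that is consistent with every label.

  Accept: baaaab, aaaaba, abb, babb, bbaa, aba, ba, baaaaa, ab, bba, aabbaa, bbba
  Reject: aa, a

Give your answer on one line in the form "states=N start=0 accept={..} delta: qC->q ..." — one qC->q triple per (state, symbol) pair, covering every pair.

Grow the machine one transition at a time. Run the examples from 0; the earliest place one falls off (shortest prefix, ties alphabetical) gets sent to the lowest-numbered state that keeps every Accept/Reject pair distinguishable — a pair clashes when both reach the same state with identical unread suffix — and to a fresh state only if none does.
a: 0a undefined. 0a->0: ok.
b: 0b undefined. 0b->0: no, baaaab/aa meet in 0. Open state 1: 0b->1.
ba: 1a undefined. 1a->0: no, aaaaba/aa meet in 0. 1a->1: ok.
bb: 1b undefined. 1b->0: no, baaaab/aa meet in 0. 1b->1: ok.
All examples now run through 2 states with every (state, symbol) defined. Accept strings end in {1}, Reject strings end in {0}; accept={1}.

states=2 start=0 accept={1} delta: 0a->0 0b->1 1a->1 1b->1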